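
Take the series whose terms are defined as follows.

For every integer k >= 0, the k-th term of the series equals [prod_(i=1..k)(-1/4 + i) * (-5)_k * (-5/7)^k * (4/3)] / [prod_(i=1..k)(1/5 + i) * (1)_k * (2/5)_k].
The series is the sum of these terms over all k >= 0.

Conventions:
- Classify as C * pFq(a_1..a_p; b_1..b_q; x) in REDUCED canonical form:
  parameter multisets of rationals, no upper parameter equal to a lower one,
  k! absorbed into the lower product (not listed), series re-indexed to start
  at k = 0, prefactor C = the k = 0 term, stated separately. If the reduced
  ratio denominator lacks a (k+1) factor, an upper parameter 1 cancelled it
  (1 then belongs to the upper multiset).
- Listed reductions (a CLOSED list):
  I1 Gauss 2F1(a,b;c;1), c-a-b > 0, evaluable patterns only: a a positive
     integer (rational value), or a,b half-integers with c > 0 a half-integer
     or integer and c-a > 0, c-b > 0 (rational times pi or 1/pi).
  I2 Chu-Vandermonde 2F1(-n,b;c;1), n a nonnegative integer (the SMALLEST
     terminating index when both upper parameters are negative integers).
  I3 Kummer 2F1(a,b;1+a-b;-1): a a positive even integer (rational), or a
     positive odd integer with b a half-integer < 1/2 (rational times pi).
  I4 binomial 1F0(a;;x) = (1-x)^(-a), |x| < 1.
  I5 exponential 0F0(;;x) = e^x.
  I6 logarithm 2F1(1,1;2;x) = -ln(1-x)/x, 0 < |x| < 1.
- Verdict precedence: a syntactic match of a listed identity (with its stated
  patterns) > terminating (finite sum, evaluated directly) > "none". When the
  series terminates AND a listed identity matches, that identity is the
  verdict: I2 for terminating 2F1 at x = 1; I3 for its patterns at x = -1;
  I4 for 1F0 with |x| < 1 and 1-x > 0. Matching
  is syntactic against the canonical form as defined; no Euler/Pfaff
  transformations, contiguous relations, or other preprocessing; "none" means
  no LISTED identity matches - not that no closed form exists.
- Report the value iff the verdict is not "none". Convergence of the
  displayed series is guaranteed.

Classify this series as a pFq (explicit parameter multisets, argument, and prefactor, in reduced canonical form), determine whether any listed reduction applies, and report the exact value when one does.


Structural cue: from the first term 4/3: the lower running product (prefactor 4/3) is a rising factorial.
Step ratio: r(k) = (-5/7) * (k-5) (k+3/4) / [(k+2/5) (k+6/5) (k+1)] - poly over poly, x = (-5/7) from leading terms; C = 4/3 at k = 0.

This is 4/3 * 2F2(-5, 3/4; 2/5, 6/5; -5/7) in reduced canonical form. Verdict: terminating. With -5 upstairs the series is a 6-term polynomial sum; evaluated term by term. Its exact value is 11138415211822307/674769789517824.


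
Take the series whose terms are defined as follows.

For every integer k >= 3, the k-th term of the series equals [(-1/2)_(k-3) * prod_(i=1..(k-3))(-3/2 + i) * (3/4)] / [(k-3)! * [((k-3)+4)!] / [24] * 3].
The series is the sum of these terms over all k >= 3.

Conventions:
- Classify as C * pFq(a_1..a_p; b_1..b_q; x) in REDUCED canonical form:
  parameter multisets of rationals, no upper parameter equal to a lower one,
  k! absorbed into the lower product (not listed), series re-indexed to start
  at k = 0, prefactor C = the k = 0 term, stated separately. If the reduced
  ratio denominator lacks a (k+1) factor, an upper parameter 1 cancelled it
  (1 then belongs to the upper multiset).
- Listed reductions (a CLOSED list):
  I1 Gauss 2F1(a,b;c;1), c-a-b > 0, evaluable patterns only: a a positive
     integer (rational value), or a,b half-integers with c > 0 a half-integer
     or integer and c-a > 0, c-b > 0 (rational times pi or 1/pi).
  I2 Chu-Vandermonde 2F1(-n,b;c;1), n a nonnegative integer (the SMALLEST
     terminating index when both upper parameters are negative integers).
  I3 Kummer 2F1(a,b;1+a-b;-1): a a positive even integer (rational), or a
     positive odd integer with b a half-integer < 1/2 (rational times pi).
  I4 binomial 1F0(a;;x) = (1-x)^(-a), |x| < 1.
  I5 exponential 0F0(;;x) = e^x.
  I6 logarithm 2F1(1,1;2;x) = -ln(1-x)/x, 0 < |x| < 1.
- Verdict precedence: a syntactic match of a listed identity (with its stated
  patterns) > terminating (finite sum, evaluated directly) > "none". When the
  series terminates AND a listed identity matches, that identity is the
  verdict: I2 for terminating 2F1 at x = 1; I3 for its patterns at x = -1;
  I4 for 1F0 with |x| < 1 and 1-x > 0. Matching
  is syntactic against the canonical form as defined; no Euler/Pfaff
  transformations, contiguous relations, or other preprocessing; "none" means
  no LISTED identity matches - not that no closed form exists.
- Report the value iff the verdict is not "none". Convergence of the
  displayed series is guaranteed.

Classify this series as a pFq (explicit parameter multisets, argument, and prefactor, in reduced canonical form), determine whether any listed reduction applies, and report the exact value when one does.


With C = 1/4: the canonical form is 2F1(-1/2, -1/2; 5; 1). Verdict: the half-integer Gauss pattern (I1) applies (x = 1; upper {-1/2, -1/2} half-integers, c = 5 in the evaluable pattern). Its exact value is (16384/19845) / pi.

First insight: t_0 being 1/4, the denominator's factorial ratio (prefactor 1/4) is a lower Pochhammer.
Adjacent-term ratio: r(k) = 1 * (k-1/2) (k-1/2) / [(k+5) (k+1)] - rational in k, leading ratio 1; with t_0 = 1/4, classification follows.


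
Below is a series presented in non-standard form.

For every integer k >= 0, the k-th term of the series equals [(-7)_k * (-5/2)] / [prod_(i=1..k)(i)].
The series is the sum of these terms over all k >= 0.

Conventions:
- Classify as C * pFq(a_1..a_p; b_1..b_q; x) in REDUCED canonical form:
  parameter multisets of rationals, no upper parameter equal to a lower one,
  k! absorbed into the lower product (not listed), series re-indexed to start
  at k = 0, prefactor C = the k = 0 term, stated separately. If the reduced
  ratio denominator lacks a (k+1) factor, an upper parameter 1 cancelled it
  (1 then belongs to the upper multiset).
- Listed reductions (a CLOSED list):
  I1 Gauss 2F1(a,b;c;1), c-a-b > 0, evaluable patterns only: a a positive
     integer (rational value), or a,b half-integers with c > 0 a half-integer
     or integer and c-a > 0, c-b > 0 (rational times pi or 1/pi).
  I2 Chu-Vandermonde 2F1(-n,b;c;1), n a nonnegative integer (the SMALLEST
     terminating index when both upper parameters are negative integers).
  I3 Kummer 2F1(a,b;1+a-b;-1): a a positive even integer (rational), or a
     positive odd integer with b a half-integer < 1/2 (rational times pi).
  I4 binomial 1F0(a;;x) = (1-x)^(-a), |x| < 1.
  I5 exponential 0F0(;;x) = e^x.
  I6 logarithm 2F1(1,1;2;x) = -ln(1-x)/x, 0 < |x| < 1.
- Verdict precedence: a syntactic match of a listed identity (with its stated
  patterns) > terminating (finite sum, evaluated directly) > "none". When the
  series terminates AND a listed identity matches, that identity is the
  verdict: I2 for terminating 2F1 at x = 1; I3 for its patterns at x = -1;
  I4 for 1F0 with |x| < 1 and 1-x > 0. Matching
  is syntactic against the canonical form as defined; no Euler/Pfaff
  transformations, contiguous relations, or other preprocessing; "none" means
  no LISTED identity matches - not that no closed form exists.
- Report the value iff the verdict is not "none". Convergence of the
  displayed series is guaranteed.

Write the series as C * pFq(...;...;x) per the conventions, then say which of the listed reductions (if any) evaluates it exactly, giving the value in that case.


Prefactor -5/2, argument 1: 1F0 with upper {-7} over lower {-}. Verdict: terminating - no listed pattern fits, but -7 in the upper list cuts the series at k = 7; direct evaluation. Hence: 0.

The tell: t_0 = -5/2 here, and the product of the first k integers (C = -5/2, x = 1) is k!.
Consecutive-term ratio: r(k) = 1 * (k-7) / [(k+1)] ; factor over Q: parameters, x = 1, and C = -5/2.


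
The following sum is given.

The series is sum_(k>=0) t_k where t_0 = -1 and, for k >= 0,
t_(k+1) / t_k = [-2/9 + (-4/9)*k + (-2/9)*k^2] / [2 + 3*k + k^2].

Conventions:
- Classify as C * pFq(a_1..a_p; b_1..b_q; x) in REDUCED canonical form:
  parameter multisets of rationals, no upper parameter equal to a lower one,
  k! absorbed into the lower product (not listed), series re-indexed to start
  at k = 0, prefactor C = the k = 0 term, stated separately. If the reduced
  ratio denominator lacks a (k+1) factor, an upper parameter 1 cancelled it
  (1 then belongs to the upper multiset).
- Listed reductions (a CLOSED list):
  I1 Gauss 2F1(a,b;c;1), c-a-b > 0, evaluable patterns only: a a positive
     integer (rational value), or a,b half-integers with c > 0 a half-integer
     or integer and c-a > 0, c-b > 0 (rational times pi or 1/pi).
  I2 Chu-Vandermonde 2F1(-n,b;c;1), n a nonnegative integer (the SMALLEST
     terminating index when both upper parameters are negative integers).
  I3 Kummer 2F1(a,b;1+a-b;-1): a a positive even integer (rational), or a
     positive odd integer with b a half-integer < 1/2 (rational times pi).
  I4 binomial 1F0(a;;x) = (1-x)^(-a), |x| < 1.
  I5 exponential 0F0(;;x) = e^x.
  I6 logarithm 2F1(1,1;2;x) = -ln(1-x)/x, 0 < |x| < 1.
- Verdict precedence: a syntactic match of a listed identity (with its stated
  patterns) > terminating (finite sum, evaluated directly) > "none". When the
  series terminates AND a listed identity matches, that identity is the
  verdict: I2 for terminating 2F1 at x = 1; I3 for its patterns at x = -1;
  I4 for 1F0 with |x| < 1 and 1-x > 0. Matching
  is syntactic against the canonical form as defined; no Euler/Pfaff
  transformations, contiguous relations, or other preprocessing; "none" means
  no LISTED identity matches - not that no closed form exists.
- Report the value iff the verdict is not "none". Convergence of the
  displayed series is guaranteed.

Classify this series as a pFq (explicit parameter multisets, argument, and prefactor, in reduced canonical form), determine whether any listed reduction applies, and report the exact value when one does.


Prefactor -1, argument -2/9: 2F1 with upper {1, 1} over lower {2}. Verdict: this is logarithm (I6) (the logarithm: parameters (1,1;2), x = -2/9). Its exact value is (-9/2) * ln(11/9).

The tell: t_0 = -1 here, and the expanded ratio factors over Q; prefactor -1, roots give parameters.
Step ratio: r(k) = (-2/9) * (k+1) (k+1) / [(k+2) (k+1)] ; factor over Q: parameters, x = (-2/9), and C = -1.


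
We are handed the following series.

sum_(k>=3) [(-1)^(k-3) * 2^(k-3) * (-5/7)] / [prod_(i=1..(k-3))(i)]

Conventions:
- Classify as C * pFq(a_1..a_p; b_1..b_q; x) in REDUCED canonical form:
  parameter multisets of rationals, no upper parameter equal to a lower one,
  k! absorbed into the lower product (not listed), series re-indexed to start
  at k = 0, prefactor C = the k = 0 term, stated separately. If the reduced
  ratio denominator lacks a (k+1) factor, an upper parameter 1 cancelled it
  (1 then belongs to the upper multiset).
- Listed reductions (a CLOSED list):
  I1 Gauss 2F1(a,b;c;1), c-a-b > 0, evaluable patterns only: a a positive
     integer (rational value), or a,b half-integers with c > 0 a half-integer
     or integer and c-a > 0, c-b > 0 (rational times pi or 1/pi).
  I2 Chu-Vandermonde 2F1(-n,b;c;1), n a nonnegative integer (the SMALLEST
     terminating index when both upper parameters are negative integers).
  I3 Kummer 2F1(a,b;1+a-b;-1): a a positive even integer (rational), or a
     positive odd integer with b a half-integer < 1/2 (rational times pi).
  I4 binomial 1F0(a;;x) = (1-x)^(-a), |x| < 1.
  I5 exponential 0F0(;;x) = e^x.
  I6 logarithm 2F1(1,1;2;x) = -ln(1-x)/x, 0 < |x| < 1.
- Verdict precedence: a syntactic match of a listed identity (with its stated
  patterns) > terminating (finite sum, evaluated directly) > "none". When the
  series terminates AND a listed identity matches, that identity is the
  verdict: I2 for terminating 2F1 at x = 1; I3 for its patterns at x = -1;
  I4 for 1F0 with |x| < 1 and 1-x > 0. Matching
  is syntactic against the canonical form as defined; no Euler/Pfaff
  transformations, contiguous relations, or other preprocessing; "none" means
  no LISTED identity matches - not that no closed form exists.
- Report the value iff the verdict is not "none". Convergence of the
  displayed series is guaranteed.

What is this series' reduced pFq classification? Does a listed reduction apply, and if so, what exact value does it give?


With C = -5/7: the canonical form is 0F0(-; -; -2). Verdict at x = -2: the I5 exponential reduction matches (the 0F0 exponential series at x = -2). Hence: (-5/7) * e^(-2).

Key step: t_0 = -5/7 here, and the (-1)^k factor (prefactor -5/7) folds into the argument's sign.
Consecutive-term ratio: r(k) = (-2) * 1 / [(k+1)] - rational; roots negated = parameters, x = (-2), C = -5/7.


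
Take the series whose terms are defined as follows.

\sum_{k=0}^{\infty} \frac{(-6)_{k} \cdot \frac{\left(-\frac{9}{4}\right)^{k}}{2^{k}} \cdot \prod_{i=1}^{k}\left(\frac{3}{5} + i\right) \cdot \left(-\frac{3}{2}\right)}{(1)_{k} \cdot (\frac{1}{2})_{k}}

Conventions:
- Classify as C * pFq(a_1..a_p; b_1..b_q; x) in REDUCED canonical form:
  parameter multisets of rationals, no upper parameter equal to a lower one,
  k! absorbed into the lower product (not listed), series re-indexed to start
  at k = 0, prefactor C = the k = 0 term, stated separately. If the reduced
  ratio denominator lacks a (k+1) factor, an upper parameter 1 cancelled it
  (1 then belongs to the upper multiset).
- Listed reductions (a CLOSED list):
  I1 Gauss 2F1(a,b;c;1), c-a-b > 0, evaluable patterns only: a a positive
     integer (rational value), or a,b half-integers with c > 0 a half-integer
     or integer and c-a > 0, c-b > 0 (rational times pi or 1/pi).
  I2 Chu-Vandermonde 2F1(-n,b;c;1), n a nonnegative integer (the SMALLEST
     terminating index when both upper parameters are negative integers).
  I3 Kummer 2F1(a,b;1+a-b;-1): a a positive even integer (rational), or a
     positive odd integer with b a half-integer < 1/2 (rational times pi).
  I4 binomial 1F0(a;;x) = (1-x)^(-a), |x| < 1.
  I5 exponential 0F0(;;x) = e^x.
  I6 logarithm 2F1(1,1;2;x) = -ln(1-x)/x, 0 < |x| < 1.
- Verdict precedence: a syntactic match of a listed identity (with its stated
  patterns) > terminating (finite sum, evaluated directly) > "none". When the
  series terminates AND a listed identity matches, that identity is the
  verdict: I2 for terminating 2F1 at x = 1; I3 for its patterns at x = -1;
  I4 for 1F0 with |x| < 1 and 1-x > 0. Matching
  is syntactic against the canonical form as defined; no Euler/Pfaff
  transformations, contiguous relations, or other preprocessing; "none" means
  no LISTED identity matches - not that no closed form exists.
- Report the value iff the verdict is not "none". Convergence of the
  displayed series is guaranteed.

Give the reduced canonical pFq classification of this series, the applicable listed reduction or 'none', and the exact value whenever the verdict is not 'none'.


The series (x = -\frac{9}{8}) is 2F1: upper {-6, \frac{8}{5}}, lower {\frac{1}{2}}, prefactor -\frac{3}{2}. Verdict: terminating - upper -6 stops the sum at k = 6; the 7 terms are added exactly. Sum: -\frac{81962681379}{70000000}.

The tell: t_0 being -\frac{3}{2}, the two k-th powers (C = -3/2) combine into one argument.
Adjacent-term ratio: r(k) = -\frac{9}{8} * (k-6) (k+\frac{8}{5}) / [(k+\frac{1}{2}) (k+1)] ; factor over Q: parameters, x = -\frac{9}{8}, and C = -\frac{3}{2}.


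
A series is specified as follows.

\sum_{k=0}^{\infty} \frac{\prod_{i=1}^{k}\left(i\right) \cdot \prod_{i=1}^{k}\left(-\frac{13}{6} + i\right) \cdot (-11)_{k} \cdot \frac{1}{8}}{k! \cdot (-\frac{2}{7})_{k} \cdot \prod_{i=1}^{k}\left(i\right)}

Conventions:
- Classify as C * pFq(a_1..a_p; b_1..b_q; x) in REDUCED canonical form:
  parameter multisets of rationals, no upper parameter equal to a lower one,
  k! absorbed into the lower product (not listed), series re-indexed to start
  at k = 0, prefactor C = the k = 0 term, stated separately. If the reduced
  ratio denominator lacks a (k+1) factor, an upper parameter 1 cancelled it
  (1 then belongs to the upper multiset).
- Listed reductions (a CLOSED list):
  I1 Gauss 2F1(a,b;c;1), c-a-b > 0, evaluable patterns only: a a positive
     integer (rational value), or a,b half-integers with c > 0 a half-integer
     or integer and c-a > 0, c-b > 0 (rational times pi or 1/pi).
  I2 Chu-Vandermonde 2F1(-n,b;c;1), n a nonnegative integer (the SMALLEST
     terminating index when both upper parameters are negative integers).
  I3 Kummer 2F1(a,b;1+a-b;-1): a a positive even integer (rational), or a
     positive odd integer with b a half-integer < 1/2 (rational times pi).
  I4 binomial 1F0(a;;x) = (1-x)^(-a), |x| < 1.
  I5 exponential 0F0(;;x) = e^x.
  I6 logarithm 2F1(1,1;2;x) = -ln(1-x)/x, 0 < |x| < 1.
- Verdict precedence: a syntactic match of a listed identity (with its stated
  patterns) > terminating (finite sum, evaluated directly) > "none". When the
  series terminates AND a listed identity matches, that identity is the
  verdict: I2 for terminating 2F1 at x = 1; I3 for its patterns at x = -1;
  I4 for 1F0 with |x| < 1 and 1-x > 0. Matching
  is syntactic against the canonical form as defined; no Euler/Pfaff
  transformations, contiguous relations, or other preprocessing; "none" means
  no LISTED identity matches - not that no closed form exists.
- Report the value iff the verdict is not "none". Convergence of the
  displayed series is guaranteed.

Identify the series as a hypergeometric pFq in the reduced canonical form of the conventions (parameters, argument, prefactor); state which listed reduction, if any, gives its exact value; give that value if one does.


Key observation: from the first term \frac{1}{8}: the lower running product (C = 1/8, x = 1) is a rising factorial.
Term ratio: r(k) = 1 * (k-11) (k-\frac{7}{6}) / [(k-\frac{2}{7}) (k+1)] - rational in k. x = 1; t_0 = \frac{1}{8}; negate the roots.

The series (x = 1) is 2F1: upper {-11, -\frac{7}{6}}, lower {-\frac{2}{7}}, prefactor \frac{1}{8}. Verdict at x = 1: the Chu-Vandermonde identity I2 matches (terminating 2F1 at x = 1 with n = 11, b = -7/6, c = -\frac{2}{7}). Hence: -\frac{17106966347580752599}{2070559258797146112}.


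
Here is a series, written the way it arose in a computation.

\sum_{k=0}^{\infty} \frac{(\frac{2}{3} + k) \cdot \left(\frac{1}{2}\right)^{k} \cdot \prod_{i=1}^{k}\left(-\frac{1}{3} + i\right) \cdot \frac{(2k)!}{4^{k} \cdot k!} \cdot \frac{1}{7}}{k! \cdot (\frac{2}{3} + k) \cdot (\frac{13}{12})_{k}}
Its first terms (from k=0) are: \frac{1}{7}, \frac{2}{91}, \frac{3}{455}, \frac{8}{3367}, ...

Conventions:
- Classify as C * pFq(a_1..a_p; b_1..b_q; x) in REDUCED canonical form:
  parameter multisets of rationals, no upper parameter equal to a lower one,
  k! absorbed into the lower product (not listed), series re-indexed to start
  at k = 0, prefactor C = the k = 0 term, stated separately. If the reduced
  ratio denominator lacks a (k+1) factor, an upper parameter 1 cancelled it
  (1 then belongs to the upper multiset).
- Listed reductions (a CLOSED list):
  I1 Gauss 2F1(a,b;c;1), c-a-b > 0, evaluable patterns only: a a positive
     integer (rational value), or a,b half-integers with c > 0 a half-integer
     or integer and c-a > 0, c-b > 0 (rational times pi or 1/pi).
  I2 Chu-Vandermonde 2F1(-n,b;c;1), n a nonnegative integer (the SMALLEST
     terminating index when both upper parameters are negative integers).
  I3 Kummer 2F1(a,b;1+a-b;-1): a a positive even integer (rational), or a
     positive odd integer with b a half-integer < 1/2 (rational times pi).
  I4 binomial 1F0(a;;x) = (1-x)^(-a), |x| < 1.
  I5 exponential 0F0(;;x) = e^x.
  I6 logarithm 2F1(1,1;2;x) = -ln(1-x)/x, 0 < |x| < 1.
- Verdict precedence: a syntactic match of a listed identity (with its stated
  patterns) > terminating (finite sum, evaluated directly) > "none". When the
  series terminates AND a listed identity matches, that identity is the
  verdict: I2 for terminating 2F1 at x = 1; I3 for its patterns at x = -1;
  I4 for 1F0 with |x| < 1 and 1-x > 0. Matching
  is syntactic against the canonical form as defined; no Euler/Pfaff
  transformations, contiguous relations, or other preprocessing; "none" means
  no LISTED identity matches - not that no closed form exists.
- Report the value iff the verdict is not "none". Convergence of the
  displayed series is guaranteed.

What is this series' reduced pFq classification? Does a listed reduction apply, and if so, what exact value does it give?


Classification (C = \frac{1}{7}): 2F1 with upper {\frac{1}{2}, \frac{2}{3}}, lower {\frac{13}{12}}, argument x = \frac{1}{2}. Verdict: none - at argument \frac{1}{2} the multisets {\frac{1}{2}, \frac{2}{3}} ; {\frac{13}{12}} match no listed identity.

Structural cue: t_0 = \frac{1}{7} here, and the (2k)!/(4^k k!) block (C = 1/7) is the Pochhammer (1/2)_k.
Step ratio: r(k) = \frac{1}{2} * (k+\frac{1}{2}) (k+\frac{2}{3}) / [(k+\frac{13}{12}) (k+1)] - rational in k. x = \frac{1}{2}; t_0 = \frac{1}{7}; negate the roots.


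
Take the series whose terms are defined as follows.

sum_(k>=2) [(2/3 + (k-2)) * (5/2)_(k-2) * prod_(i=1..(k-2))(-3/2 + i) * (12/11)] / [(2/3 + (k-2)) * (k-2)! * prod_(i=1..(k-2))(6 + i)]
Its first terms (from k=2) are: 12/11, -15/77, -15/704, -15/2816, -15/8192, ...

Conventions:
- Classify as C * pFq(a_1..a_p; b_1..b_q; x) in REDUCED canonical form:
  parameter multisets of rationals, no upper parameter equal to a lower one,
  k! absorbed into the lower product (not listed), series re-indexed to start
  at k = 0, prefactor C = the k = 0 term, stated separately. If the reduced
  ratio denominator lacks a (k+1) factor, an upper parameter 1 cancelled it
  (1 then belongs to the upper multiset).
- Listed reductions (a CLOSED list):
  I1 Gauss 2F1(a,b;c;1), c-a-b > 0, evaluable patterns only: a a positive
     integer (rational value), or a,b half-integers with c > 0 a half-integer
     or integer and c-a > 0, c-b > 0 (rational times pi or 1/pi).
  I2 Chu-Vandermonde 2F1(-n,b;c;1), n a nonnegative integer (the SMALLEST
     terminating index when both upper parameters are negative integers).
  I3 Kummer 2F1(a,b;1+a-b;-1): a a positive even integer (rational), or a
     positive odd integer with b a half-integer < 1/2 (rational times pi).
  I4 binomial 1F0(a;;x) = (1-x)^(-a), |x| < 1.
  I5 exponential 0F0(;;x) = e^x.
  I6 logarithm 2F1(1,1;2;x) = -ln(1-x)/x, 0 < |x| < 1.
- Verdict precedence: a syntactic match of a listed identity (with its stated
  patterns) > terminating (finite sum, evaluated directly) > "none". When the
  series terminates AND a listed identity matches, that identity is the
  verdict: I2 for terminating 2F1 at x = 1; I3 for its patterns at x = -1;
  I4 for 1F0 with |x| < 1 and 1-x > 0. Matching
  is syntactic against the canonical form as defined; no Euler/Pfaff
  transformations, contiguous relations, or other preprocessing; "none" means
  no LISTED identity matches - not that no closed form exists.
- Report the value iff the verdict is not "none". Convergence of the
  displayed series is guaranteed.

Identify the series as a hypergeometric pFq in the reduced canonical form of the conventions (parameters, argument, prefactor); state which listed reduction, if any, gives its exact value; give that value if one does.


First insight: x = 1 and the running product (C = 12/11) telescopes to a rising factorial.
Consecutive-term ratio: r(k) = 1 * (k-1/2) (k+5/2) / [(k+7) (k+1)] - poly over poly, x = 1 from leading terms; C = 12/11 at k = 0.

Classification (C = 12/11): 2F1 with upper {-1/2, 5/2}, lower {7}, argument x = 1. Verdict: this is Gauss's theorem I1 (half-integer case) (x = 1; upper {-1/2, 5/2} half-integers, c = 7 in the evaluable pattern). Exact value: (1048576/385385) / pi.


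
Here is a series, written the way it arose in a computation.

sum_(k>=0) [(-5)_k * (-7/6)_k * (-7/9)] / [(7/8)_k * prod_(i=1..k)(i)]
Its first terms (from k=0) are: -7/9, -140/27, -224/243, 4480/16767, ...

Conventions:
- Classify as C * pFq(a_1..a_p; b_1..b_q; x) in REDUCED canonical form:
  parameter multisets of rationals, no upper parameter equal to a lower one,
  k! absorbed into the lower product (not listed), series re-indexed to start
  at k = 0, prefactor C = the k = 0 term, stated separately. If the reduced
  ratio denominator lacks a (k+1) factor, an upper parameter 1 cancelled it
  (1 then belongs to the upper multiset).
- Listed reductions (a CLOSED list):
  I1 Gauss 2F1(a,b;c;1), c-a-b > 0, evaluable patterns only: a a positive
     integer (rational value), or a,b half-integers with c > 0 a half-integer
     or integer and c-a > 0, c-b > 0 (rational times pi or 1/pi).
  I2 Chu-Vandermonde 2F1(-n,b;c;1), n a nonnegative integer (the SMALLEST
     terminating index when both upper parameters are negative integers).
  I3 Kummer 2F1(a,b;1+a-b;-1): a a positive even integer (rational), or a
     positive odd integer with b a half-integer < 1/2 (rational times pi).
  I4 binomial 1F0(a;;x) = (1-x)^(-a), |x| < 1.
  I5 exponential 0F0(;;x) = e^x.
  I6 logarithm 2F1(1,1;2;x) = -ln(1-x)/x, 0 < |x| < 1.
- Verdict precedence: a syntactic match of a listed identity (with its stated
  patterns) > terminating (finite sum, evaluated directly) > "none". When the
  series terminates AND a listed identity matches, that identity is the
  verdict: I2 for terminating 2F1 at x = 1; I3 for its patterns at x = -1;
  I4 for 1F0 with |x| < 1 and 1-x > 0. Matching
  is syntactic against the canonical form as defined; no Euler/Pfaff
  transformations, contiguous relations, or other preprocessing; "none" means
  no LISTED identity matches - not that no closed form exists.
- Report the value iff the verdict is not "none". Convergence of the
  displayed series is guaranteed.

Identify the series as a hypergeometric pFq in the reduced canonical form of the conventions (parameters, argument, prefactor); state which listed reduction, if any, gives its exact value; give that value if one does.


At argument 1: a 2F1 with upper {-5, -7/6}, lower {7/8}, scaled by C = -7/9. Verdict: Vandermonde's identity (I2) fires (terminating 2F1 at x = 1 with n = 5, b = -7/6, c = 7/8). Sum: -1217514221/182441727.

The tell: x = 1 and the product of the first k integers (C = -7/9) is k!.
Term ratio: r(k) = 1 * (k-5) (k-7/6) / [(k+7/8) (k+1)] ; factor over Q: parameters, x = 1, and C = -7/9.


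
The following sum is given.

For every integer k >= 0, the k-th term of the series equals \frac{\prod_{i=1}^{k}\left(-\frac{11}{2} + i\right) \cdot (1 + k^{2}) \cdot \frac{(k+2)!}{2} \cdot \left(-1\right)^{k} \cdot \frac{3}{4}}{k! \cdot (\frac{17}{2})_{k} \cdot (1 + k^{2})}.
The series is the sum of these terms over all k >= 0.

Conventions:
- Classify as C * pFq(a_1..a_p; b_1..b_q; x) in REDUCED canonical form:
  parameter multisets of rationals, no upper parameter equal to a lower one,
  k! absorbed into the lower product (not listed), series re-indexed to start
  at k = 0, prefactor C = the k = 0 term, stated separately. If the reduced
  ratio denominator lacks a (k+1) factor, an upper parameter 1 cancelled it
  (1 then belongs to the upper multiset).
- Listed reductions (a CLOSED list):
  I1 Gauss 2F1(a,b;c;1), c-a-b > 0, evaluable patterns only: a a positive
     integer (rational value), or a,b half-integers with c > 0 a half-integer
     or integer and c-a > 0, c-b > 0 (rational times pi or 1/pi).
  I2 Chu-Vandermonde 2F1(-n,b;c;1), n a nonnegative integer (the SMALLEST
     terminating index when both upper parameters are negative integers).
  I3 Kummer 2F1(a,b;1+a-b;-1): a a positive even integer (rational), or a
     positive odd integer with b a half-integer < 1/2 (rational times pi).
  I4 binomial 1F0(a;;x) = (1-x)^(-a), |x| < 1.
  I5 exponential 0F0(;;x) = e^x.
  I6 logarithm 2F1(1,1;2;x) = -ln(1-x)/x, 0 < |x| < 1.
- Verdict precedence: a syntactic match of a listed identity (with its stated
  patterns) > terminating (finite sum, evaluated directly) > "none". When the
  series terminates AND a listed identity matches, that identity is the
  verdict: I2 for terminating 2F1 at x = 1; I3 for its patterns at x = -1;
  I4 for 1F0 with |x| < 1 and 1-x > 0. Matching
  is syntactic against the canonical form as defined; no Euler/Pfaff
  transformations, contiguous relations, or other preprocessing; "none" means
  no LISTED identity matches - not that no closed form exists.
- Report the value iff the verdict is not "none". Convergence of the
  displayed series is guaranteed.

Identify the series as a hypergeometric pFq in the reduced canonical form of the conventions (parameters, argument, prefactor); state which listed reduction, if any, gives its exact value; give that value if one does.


Canonical form: C = \frac{3}{4} times 2F1 with upper {-\frac{9}{2}, 3}, lower {\frac{17}{2}}, x = -1. Verdict (x = -1): the Kummer evaluation I3 applies (x = -1; c = \frac{17}{2} equals 1+a-b for upper {-\frac{9}{2}, 3}: listed pattern). Exact value: \frac{135135}{131072} \cdot \pi.

First insight: t_0 being \frac{3}{4}, the factorial ratio (prefactor 3/4) (k+a-1)!/(a-1)! is a rising factorial (a)_k.
Ratio: r(k) = -1 * (k-\frac{9}{2}) (k+3) / [(k+\frac{17}{2}) (k+1)] - rational in k. x = -1; t_0 = \frac{3}{4}; negate the roots.


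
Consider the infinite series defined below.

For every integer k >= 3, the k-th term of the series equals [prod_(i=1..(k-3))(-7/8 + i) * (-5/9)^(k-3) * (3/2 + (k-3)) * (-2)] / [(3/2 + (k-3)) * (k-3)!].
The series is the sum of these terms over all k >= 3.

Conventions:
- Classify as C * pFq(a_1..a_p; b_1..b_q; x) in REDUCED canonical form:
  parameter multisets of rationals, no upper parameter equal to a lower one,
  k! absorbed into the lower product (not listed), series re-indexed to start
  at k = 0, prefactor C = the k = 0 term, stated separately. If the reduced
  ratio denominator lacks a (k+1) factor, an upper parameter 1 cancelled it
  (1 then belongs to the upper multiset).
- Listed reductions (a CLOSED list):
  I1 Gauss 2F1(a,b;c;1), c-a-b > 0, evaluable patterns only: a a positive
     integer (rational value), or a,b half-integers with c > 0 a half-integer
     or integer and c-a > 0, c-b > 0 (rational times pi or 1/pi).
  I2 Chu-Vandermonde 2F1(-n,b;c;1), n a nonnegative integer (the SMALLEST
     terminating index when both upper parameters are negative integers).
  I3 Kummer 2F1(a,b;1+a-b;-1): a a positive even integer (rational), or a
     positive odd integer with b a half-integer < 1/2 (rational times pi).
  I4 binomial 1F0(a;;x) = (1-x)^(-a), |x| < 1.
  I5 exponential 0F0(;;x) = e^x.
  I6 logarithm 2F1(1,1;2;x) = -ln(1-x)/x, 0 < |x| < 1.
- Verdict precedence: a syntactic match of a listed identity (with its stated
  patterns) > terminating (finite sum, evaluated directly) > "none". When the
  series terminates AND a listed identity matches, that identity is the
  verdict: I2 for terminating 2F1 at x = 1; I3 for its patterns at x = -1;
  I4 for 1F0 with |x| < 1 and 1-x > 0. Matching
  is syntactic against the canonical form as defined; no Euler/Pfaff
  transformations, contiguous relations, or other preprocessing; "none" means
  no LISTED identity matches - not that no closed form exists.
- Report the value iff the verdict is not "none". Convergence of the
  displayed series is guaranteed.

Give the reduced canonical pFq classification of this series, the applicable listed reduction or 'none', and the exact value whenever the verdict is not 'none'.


The tell: with t_0 = -2, k + 3/2 divides numerator and denominator alike; C = -2, x = -5/9 after cancelling.
Term ratio: r(k) = (-5/9) * (k+1/8) / [(k+1)] - poly over poly, x = (-5/9) from leading terms; C = -2 at k = 0.

This is -2 * 1F0(1/8; -; -5/9) in reduced canonical form. Verdict (x = -5/9): the binomial series (I4) applies (the 1F0 binomial series: exponent -1/8, x = -5/9). Sum: (-2) * (14/9)^(-1/8).


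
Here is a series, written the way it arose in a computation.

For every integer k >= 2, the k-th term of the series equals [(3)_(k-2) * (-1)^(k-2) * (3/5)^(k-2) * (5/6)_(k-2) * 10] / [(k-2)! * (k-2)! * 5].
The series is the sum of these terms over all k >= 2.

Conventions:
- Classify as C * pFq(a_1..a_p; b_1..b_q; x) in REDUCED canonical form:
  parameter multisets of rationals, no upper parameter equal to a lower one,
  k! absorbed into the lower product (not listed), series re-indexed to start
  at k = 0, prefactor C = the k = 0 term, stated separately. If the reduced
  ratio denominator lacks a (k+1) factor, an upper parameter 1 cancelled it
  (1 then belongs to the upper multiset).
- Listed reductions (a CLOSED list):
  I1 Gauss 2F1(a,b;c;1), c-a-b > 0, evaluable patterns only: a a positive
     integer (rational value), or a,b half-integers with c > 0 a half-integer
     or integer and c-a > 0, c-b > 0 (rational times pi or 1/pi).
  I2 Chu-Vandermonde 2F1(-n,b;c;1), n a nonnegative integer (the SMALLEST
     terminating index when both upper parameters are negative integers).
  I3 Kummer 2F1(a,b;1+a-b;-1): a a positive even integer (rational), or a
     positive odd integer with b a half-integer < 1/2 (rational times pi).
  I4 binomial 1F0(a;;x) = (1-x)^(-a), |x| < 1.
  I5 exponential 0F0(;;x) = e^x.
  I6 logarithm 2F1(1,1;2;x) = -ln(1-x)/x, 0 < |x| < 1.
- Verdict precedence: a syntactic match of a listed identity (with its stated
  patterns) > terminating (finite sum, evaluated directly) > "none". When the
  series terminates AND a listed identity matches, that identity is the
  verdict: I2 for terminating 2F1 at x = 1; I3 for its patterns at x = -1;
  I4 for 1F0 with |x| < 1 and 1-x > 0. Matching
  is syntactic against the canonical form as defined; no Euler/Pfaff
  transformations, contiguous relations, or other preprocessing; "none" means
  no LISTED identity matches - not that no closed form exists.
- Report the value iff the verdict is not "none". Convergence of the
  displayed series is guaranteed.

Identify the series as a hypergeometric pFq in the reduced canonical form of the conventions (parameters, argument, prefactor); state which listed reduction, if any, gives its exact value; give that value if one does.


First insight: x = (-3/5) and the (-1)^k factor (C = 2) folds into the argument's sign.
Consecutive-term ratio: r(k) = (-3/5) * (k+5/6) (k+3) / [(k+1) (k+1)] - poly over poly, x = (-3/5) from leading terms; C = 2 at k = 0.

At argument -3/5: a 2F1 with upper {5/6, 3}, lower {1}, scaled by C = 2. Verdict: none. No listed pattern accepts 2F1(5/6, 3; 1; -3/5).


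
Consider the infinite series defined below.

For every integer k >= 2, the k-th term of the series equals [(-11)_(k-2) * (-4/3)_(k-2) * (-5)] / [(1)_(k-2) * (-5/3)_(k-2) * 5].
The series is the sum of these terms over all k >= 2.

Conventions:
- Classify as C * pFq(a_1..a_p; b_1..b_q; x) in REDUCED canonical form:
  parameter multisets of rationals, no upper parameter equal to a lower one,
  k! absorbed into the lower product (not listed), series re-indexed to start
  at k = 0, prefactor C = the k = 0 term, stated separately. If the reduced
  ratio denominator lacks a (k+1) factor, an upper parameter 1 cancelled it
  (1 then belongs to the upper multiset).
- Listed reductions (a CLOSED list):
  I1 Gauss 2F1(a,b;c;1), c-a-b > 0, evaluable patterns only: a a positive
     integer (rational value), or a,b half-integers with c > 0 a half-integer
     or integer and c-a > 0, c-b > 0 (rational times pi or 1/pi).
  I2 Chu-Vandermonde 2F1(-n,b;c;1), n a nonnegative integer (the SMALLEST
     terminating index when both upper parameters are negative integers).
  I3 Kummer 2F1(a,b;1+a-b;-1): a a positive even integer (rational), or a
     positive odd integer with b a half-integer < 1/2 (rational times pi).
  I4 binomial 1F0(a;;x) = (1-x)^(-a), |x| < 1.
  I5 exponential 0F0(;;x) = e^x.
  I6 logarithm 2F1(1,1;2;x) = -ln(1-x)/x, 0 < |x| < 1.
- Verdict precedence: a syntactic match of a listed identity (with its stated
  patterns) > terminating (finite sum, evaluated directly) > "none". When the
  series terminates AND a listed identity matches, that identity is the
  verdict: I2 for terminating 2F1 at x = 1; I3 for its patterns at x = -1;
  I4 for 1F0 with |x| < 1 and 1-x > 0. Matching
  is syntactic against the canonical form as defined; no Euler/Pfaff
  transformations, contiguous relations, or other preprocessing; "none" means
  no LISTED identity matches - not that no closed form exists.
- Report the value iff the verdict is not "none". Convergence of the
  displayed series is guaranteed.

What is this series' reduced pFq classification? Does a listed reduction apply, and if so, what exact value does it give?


Prefactor -1, argument 1: 2F1 with upper {-11, -4/3} over lower {-5/3}. Verdict: this is Vandermonde's identity (I2) (terminating 2F1 at x = 1 with n = 11, b = -4/3, c = -5/3). Value: 11339/950.

Key observation: from the first term -1: the constant factors (C = -1, x = 1) combine into one prefactor.
Term ratio: r(k) = 1 * (k-11) (k-4/3) / [(k-5/3) (k+1)] - poly over poly, x = 1 from leading terms; C = -1 at k = 0.


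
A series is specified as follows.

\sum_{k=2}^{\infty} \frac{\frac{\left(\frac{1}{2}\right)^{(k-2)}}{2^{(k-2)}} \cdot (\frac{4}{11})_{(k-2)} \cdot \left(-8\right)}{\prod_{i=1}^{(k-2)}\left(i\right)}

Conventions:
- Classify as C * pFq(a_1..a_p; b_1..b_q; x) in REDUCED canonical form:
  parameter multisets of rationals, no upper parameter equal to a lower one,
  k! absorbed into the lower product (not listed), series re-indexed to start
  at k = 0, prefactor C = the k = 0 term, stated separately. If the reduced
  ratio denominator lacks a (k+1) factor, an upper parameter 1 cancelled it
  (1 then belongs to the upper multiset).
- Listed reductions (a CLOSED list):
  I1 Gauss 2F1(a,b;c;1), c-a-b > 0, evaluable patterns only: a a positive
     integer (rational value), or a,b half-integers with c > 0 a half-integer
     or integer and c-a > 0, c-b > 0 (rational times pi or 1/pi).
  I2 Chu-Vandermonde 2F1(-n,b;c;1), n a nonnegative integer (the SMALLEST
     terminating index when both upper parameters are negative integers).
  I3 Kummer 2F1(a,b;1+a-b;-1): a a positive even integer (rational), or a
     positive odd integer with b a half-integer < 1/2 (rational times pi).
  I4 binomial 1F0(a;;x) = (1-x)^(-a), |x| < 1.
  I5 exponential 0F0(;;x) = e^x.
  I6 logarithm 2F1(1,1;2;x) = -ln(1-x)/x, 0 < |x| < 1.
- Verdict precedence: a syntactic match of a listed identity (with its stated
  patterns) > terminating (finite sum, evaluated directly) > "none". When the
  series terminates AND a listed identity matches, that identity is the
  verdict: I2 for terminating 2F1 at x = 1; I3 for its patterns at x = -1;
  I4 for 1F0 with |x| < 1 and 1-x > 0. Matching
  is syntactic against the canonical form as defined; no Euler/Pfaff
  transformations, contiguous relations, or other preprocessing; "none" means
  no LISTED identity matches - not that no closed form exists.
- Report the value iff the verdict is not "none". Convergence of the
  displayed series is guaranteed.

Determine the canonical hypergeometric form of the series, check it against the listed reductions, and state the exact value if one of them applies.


First insight: t_0 = -8 here, and the two k-th powers (C = -8, x = 1/4) combine into one argument.
Consecutive-term ratio: r(k) = \frac{1}{4} * (k+\frac{4}{11}) / [(k+1)] - rational in k, leading ratio \frac{1}{4}; with t_0 = -8, classification follows.

Reduced: x = \frac{1}{4}, 1F0, upper = {\frac{4}{11}}, lower = {-}, C = -8. Verdict: the I4 binomial reduction fires (the 1F0 binomial series: exponent -4/11, x = \frac{1}{4}). Hence: \left(-8\right) \cdot \left(\frac{3}{4}\right)^{-\frac{4}{11}}.


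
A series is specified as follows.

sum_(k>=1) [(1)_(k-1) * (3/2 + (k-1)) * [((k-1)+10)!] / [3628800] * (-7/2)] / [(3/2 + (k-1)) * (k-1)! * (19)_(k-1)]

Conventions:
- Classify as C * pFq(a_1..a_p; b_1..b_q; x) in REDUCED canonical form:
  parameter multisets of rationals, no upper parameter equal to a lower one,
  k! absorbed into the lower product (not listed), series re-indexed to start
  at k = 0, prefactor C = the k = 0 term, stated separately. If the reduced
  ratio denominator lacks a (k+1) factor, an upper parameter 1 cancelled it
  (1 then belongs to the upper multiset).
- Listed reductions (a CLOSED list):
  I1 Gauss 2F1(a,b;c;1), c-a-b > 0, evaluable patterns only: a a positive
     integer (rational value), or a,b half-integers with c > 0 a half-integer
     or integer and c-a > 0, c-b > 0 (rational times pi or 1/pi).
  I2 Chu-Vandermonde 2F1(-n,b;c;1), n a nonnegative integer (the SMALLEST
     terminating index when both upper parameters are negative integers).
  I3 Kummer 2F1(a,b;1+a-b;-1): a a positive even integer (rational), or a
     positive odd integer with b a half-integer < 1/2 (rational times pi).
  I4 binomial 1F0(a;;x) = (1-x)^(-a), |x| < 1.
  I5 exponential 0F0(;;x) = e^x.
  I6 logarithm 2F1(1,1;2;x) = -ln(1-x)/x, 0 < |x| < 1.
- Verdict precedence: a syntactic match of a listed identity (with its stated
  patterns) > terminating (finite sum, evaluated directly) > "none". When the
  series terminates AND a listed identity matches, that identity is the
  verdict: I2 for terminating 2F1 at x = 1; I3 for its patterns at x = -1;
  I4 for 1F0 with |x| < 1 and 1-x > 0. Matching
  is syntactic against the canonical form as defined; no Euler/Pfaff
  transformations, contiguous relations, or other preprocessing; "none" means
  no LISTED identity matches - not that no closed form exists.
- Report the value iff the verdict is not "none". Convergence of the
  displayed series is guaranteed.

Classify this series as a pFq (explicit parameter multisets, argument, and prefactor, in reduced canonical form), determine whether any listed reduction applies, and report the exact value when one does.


x = 1 here; the reduced form reads 2F1, upper {1, 11}, lower {19}, C = -7/2. Verdict at x = 1: the Gauss summation I1 matches (x = 1: the Gamma ratio telescopes since c-a-b = 7 > 0 and a = 1 in Z>0). Value: -9.

Key observation: x = 1 and the factor k + 3/2 cancels (top and bottom), leaving prefactor -7/2.
Ratio: r(k) = 1 * (k+1) (k+11) / [(k+19) (k+1)] - rational; roots negated = parameters, x = 1, C = -7/2.
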